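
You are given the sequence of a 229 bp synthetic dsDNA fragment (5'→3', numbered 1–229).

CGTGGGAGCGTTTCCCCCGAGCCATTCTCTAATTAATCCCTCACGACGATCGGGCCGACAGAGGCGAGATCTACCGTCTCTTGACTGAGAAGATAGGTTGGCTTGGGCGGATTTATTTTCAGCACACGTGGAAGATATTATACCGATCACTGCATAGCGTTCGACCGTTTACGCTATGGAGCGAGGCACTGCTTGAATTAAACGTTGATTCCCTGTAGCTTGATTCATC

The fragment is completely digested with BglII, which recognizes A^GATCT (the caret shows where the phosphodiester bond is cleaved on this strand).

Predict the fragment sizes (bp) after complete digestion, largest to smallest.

The BglII site (AGATCT) starts at position 67.
BglII cuts after the first base of each site, so after position 67.
Linear molecule, 1 cut → 2 fragments:
  1–67 → 67 bp
  68–229 → 162 bp
Sorted largest to smallest: 162, 67 bp.

162, 67 bp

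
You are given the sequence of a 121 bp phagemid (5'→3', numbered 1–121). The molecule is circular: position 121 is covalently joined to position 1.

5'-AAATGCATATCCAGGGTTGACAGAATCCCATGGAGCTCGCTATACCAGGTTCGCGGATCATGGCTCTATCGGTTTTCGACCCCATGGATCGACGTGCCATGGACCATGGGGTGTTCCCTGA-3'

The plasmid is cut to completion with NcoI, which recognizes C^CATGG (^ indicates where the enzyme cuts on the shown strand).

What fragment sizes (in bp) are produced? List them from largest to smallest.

54, 45, 15, 7 bp

NcoI sites (CCATGG) start at positions 28, 82, 97, 104.
NcoI cuts after the first base of each site, so after positions 28, 82, 97, 104.
Circular molecule, 4 cuts → 4 fragments:
  29–82 → 54 bp
  83–97 → 15 bp
  98–104 → 7 bp
  105–121 then 1–28 → 17 + 28 = 45 bp
Sorted largest to smallest: 54, 45, 15, 7 bp.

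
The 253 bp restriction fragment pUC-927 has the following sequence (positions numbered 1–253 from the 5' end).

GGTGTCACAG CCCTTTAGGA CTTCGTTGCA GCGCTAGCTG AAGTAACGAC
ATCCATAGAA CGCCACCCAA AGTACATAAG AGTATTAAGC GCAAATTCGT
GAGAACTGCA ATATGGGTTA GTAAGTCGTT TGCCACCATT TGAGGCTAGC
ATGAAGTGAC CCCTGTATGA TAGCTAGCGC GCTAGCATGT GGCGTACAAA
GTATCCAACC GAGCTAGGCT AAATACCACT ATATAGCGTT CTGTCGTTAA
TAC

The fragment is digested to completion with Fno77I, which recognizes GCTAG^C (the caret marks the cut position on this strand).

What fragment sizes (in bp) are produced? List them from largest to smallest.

112, 68, 37, 28, 8 bp

Fno77I sites (GCTAGC) start at positions 33, 145, 173, 181.
Fno77I cuts after base 5 of each site (before the last base), so after positions 37, 149, 177, 185.
Linear molecule, 4 cuts → 5 fragments:
  1–37 → 37 bp
  38–149 → 112 bp
  150–177 → 28 bp
  178–185 → 8 bp
  186–253 → 68 bp
Sorted largest to smallest: 112, 68, 37, 28, 8 bp.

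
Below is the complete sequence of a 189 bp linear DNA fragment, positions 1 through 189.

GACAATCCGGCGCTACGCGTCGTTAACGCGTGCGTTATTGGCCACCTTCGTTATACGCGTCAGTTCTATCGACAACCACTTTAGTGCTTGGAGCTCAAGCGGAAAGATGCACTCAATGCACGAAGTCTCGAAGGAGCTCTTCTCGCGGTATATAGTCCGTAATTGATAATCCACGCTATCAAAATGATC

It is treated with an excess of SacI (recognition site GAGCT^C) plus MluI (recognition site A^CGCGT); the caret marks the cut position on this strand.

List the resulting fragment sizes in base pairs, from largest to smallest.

SacI sites (GAGCTC) start at positions 91, 134.
SacI cuts after base 5 of each site (before the last base), so after positions 95, 138.
MluI sites (ACGCGT) start at positions 15, 26, 55.
MluI cuts after the first base of each site, so after positions 15, 26, 55.
Combined cut positions: 15, 26, 55, 95, 138.
Linear molecule, 5 cuts → 6 fragments:
  1–15 → 15 bp
  16–26 → 11 bp
  27–55 → 29 bp
  56–95 → 40 bp
  96–138 → 43 bp
  139–189 → 51 bp
Sorted largest to smallest: 51, 43, 40, 29, 15, 11 bp.

51, 43, 40, 29, 15, 11 bp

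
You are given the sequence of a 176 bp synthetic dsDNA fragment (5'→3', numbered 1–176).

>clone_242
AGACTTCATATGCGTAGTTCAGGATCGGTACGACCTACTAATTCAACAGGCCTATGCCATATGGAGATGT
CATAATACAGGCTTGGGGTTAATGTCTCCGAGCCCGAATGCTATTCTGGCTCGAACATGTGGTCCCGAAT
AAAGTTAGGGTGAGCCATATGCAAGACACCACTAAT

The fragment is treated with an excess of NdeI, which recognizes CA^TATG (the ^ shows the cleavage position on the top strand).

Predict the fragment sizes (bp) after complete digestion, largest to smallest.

NdeI sites (CATATG) start at positions 7, 58, 156.
NdeI cuts after base 2 of each site, so after positions 8, 59, 157.
Linear molecule, 3 cuts → 4 fragments:
  1–8 → 8 bp
  9–59 → 51 bp
  60–157 → 98 bp
  158–176 → 19 bp
Sorted largest to smallest: 98, 51, 19, 8 bp.

98, 51, 19, 8 bp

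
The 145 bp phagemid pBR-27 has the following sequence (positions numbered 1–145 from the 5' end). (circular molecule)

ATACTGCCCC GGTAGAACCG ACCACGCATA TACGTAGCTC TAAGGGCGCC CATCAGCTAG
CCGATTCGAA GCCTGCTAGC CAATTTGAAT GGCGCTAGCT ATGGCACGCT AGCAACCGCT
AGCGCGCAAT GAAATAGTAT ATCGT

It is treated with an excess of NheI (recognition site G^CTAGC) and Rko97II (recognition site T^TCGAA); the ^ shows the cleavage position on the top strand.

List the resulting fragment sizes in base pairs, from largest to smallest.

83, 19, 14, 10, 10, 9 bp

NheI sites (GCTAGC) start at positions 56, 75, 94, 108, 118.
NheI cuts after the first base of each site, so after positions 56, 75, 94, 108, 118.
The Rko97II site (TTCGAA) starts at position 65.
Rko97II cuts after the first base of each site, so after position 65.
Combined cut positions: 56, 65, 75, 94, 108, 118.
Circular molecule, 6 cuts → 6 fragments:
  57–65 → 9 bp
  66–75 → 10 bp
  76–94 → 19 bp
  95–108 → 14 bp
  109–118 → 10 bp
  119–145 then 1–56 → 27 + 56 = 83 bp
Sorted largest to smallest: 83, 19, 14, 10, 10, 9 bp.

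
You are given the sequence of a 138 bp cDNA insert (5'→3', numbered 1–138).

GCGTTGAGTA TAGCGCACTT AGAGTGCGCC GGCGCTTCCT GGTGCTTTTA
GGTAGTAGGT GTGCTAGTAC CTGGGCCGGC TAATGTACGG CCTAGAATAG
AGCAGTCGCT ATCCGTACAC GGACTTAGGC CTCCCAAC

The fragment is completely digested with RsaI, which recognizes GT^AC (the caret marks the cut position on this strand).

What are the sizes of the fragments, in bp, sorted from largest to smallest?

RsaI sites (GTAC) start at positions 67, 85, 115.
RsaI cuts after base 2 of each site, so after positions 68, 86, 116.
Linear molecule, 3 cuts → 4 fragments:
  1–68 → 68 bp
  69–86 → 18 bp
  87–116 → 30 bp
  117–138 → 22 bp
Sorted largest to smallest: 68, 30, 22, 18 bp.

68, 30, 22, 18 bp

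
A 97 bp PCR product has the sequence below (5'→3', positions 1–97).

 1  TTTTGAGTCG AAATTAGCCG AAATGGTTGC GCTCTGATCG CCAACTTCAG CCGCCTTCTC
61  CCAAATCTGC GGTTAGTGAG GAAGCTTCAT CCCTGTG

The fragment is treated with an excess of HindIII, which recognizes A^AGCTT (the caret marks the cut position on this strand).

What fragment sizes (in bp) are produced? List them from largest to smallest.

82, 15 bp

The HindIII site (AAGCTT) starts at position 82.
HindIII cuts after the first base of each site, so after position 82.
Linear molecule, 1 cut → 2 fragments:
  1–82 → 82 bp
  83–97 → 15 bp
Sorted largest to smallest: 82, 15 bp.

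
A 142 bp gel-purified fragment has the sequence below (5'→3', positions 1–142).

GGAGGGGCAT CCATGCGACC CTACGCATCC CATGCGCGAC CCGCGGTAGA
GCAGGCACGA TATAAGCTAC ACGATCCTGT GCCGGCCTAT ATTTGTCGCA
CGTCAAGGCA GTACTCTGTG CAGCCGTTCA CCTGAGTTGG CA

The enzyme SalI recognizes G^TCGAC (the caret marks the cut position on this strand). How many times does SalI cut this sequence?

No occurrence of GTCGAC is present in the sequence.
SalI does not cut: 0 sites.

0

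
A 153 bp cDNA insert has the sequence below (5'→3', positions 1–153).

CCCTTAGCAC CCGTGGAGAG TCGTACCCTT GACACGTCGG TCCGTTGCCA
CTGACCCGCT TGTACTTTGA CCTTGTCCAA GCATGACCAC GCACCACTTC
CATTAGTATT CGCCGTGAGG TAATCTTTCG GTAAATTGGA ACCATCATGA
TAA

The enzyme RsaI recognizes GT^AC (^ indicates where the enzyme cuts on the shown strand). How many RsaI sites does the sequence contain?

GTAC occurs starting at positions 23, 62.
RsaI cuts at 2 sites.

2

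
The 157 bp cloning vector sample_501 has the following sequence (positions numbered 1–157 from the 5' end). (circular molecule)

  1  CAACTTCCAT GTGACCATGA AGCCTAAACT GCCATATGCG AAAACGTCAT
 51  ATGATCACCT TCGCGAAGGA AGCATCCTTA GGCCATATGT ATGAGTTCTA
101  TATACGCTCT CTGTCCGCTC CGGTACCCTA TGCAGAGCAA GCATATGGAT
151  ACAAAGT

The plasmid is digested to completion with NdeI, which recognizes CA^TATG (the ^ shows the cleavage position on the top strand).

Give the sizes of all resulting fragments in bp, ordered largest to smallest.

NdeI sites (CATATG) start at positions 33, 48, 84, 142.
NdeI cuts after base 2 of each site, so after positions 34, 49, 85, 143.
Circular molecule, 4 cuts → 4 fragments:
  35–49 → 15 bp
  50–85 → 36 bp
  86–143 → 58 bp
  144–157 then 1–34 → 14 + 34 = 48 bp
Sorted largest to smallest: 58, 48, 36, 15 bp.

58, 48, 36, 15 bp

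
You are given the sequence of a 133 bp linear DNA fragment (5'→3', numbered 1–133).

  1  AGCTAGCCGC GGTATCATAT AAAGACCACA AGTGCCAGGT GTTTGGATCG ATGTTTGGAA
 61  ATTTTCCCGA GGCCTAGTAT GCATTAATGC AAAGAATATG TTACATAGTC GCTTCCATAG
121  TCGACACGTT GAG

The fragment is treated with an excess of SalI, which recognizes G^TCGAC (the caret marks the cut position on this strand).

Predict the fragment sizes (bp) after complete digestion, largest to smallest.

120, 13 bp

The SalI site (GTCGAC) starts at position 120.
SalI cuts after the first base of each site, so after position 120.
Linear molecule, 1 cut → 2 fragments:
  1–120 → 120 bp
  121–133 → 13 bp
Sorted largest to smallest: 120, 13 bp.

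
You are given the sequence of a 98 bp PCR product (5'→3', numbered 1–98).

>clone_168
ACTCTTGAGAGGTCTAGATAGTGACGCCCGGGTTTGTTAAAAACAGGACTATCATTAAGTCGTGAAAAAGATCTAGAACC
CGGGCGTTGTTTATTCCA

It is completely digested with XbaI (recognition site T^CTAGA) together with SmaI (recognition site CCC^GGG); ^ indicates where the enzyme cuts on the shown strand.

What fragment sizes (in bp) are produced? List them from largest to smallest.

XbaI sites (TCTAGA) start at positions 13, 72.
XbaI cuts after the first base of each site, so after positions 13, 72.
SmaI sites (CCCGGG) start at positions 27, 79.
SmaI cuts after base 3 of each site, so after positions 29, 81.
Combined cut positions: 13, 29, 72, 81.
Linear molecule, 4 cuts → 5 fragments:
  1–13 → 13 bp
  14–29 → 16 bp
  30–72 → 43 bp
  73–81 → 9 bp
  82–98 → 17 bp
Sorted largest to smallest: 43, 17, 16, 13, 9 bp.

43, 17, 16, 13, 9 bp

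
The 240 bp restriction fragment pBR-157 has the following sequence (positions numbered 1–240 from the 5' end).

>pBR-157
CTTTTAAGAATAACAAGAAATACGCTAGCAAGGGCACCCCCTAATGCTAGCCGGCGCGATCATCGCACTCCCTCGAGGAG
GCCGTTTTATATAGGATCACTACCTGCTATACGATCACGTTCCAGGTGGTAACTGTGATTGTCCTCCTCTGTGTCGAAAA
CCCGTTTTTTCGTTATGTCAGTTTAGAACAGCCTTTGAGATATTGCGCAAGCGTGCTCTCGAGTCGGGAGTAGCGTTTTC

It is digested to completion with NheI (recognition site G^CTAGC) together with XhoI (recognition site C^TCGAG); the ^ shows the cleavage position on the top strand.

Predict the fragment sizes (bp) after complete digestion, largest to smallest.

146, 26, 24, 22, 22 bp

NheI sites (GCTAGC) start at positions 24, 46.
NheI cuts after the first base of each site, so after positions 24, 46.
XhoI sites (CTCGAG) start at positions 72, 218.
XhoI cuts after the first base of each site, so after positions 72, 218.
Combined cut positions: 24, 46, 72, 218.
Linear molecule, 4 cuts → 5 fragments:
  1–24 → 24 bp
  25–46 → 22 bp
  47–72 → 26 bp
  73–218 → 146 bp
  219–240 → 22 bp
Sorted largest to smallest: 146, 26, 24, 22, 22 bp.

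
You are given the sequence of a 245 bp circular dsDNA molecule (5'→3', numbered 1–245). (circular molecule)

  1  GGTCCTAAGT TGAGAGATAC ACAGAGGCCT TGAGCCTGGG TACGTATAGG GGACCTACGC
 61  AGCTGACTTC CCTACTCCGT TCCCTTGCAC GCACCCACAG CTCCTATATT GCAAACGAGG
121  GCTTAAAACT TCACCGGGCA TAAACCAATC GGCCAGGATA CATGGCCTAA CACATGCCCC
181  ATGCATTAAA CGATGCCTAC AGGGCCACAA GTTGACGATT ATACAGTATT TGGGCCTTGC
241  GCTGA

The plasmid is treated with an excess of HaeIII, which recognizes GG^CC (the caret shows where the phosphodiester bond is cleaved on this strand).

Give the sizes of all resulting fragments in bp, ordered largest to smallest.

HaeIII sites (GGCC) start at positions 26, 151, 164, 203, 233.
HaeIII cuts after base 2 of each site, so after positions 27, 152, 165, 204, 234.
Circular molecule, 5 cuts → 5 fragments:
  28–152 → 125 bp
  153–165 → 13 bp
  166–204 → 39 bp
  205–234 → 30 bp
  235–245 then 1–27 → 11 + 27 = 38 bp
Sorted largest to smallest: 125, 39, 38, 30, 13 bp.

125, 39, 38, 30, 13 bp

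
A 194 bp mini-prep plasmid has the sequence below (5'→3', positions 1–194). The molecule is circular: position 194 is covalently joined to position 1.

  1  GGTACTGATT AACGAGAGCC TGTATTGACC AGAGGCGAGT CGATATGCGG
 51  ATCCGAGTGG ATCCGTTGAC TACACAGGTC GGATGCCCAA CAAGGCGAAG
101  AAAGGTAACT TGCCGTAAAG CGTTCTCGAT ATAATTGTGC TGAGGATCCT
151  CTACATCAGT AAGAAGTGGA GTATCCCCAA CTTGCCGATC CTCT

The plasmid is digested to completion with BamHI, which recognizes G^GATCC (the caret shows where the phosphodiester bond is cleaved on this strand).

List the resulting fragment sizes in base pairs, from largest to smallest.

BamHI sites (GGATCC) start at positions 49, 59, 144.
BamHI cuts after the first base of each site, so after positions 49, 59, 144.
Circular molecule, 3 cuts → 3 fragments:
  50–59 → 10 bp
  60–144 → 85 bp
  145–194 then 1–49 → 50 + 49 = 99 bp
Sorted largest to smallest: 99, 85, 10 bp.

99, 85, 10 bp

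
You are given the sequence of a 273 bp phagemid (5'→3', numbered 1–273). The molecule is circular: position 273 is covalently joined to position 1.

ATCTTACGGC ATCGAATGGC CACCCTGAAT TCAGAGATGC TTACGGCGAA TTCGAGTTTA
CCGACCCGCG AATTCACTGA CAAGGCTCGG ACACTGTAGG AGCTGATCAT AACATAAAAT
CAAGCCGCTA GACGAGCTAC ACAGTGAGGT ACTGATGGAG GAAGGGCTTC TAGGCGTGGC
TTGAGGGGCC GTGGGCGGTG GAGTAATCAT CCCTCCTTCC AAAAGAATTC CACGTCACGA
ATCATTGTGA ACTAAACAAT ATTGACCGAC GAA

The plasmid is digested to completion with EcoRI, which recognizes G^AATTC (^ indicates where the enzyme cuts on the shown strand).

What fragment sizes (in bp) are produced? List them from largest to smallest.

EcoRI sites (GAATTC) start at positions 27, 48, 70, 225.
EcoRI cuts after the first base of each site, so after positions 27, 48, 70, 225.
Circular molecule, 4 cuts → 4 fragments:
  28–48 → 21 bp
  49–70 → 22 bp
  71–225 → 155 bp
  226–273 then 1–27 → 48 + 27 = 75 bp
Sorted largest to smallest: 155, 75, 22, 21 bp.

155, 75, 22, 21 bp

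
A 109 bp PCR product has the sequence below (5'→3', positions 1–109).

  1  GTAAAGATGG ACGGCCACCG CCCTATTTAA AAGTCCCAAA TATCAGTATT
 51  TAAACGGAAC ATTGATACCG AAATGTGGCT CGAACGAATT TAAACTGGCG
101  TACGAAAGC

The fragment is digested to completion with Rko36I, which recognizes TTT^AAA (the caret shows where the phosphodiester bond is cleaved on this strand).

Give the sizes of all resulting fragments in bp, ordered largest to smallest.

40, 28, 23, 18 bp

Rko36I sites (TTTAAA) start at positions 26, 49, 89.
Rko36I cuts after base 3 of each site, so after positions 28, 51, 91.
Linear molecule, 3 cuts → 4 fragments:
  1–28 → 28 bp
  29–51 → 23 bp
  52–91 → 40 bp
  92–109 → 18 bp
Sorted largest to smallest: 40, 28, 23, 18 bp.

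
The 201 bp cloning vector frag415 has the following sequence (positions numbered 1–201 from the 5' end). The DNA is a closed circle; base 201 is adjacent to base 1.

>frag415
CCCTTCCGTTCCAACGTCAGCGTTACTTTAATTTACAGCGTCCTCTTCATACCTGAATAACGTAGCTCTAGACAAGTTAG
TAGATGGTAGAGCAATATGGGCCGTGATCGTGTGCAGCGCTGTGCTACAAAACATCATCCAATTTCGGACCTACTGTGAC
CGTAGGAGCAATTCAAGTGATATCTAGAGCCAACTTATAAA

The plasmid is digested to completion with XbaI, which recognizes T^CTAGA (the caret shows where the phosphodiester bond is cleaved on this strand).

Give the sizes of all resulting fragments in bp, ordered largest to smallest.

116, 85 bp

XbaI sites (TCTAGA) start at positions 67, 183.
XbaI cuts after the first base of each site, so after positions 67, 183.
Circular molecule, 2 cuts → 2 fragments:
  68–183 → 116 bp
  184–201 then 1–67 → 18 + 67 = 85 bp
Sorted largest to smallest: 116, 85 bp.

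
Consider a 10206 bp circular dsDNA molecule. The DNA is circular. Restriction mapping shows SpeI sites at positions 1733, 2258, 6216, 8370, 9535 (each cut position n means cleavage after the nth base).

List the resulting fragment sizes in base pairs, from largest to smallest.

3958, 2404, 2154, 1165, 525 bp

Circular molecule, 5 cuts → 5 fragments:
  2258 − 1733 = 525 bp
  6216 − 2258 = 3958 bp
  8370 − 6216 = 2154 bp
  9535 − 8370 = 1165 bp
  wrap: 10206 − 9535 + 1733 = 2404 bp
Sorted largest to smallest: 3958, 2404, 2154, 1165, 525 bp.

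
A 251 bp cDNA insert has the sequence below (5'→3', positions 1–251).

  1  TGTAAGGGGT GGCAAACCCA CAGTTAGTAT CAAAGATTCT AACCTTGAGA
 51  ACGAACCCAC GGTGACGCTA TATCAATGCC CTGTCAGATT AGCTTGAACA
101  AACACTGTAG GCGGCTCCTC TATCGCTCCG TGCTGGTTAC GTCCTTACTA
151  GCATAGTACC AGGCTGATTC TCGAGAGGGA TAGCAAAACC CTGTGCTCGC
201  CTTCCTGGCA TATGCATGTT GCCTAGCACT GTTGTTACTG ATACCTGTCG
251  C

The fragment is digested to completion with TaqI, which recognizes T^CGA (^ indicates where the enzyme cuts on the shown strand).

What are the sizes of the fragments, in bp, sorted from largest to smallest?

171, 80 bp

The TaqI site (TCGA) starts at position 171.
TaqI cuts after the first base of each site, so after position 171.
Linear molecule, 1 cut → 2 fragments:
  1–171 → 171 bp
  172–251 → 80 bp
Sorted largest to smallest: 171, 80 bp.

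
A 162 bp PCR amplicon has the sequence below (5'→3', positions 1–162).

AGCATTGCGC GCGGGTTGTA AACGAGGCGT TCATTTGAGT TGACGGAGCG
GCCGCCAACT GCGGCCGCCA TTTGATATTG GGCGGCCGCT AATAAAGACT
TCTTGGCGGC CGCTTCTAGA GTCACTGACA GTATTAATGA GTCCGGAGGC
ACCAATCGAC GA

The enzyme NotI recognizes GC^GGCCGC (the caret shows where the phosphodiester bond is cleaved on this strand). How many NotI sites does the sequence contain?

GCGGCCGC occurs starting at positions 48, 61, 82, 106.
NotI cuts at 4 sites.

4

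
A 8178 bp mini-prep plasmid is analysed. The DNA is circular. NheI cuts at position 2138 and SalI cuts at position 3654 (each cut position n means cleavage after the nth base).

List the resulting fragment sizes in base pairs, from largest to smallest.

6662, 1516 bp

Combined cut positions (sorted): 2138, 3654.
Circular molecule, 2 cuts → 2 fragments:
  3654 − 2138 = 1516 bp
  wrap: 8178 − 3654 + 2138 = 6662 bp
Sorted largest to smallest: 6662, 1516 bp.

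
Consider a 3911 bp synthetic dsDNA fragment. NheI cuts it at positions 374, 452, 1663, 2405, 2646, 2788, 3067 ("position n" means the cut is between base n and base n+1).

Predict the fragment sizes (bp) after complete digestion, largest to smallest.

Linear molecule, 7 cuts → 8 fragments:
  374 − 0 = 374 bp
  452 − 374 = 78 bp
  1663 − 452 = 1211 bp
  2405 − 1663 = 742 bp
  2646 − 2405 = 241 bp
  2788 − 2646 = 142 bp
  3067 − 2788 = 279 bp
  3911 − 3067 = 844 bp
Sorted largest to smallest: 1211, 844, 742, 374, 279, 241, 142, 78 bp.

1211, 844, 742, 374, 279, 241, 142, 78 bp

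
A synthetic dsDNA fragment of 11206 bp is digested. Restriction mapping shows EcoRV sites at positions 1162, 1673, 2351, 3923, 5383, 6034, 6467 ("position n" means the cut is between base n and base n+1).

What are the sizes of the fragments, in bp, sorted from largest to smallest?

Linear molecule, 7 cuts → 8 fragments:
  1162 − 0 = 1162 bp
  1673 − 1162 = 511 bp
  2351 − 1673 = 678 bp
  3923 − 2351 = 1572 bp
  5383 − 3923 = 1460 bp
  6034 − 5383 = 651 bp
  6467 − 6034 = 433 bp
  11206 − 6467 = 4739 bp
Sorted largest to smallest: 4739, 1572, 1460, 1162, 678, 651, 511, 433 bp.

4739, 1572, 1460, 1162, 678, 651, 511, 433 bp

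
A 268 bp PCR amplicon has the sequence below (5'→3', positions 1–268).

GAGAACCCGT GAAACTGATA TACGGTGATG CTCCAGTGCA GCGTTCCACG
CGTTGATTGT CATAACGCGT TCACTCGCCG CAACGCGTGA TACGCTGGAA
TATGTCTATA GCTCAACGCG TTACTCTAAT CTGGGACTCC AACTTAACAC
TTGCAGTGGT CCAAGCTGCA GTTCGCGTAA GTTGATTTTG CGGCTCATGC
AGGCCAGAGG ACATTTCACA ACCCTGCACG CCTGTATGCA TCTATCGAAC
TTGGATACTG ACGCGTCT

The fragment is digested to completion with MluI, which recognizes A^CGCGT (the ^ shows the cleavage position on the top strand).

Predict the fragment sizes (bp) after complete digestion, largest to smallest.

MluI sites (ACGCGT) start at positions 48, 65, 83, 116, 261.
MluI cuts after the first base of each site, so after positions 48, 65, 83, 116, 261.
Linear molecule, 5 cuts → 6 fragments:
  1–48 → 48 bp
  49–65 → 17 bp
  66–83 → 18 bp
  84–116 → 33 bp
  117–261 → 145 bp
  262–268 → 7 bp
Sorted largest to smallest: 145, 48, 33, 18, 17, 7 bp.

145, 48, 33, 18, 17, 7 bp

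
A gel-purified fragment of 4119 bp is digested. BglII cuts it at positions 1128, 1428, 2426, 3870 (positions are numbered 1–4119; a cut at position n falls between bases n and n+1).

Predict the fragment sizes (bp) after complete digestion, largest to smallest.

Linear molecule, 4 cuts → 5 fragments:
  1128 − 0 = 1128 bp
  1428 − 1128 = 300 bp
  2426 − 1428 = 998 bp
  3870 − 2426 = 1444 bp
  4119 − 3870 = 249 bp
Sorted largest to smallest: 1444, 1128, 998, 300, 249 bp.

1444, 1128, 998, 300, 249 bp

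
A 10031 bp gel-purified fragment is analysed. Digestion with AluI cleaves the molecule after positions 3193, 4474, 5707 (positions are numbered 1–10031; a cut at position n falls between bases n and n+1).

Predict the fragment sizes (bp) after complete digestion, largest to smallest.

4324, 3193, 1281, 1233 bp

Linear molecule, 3 cuts → 4 fragments:
  3193 − 0 = 3193 bp
  4474 − 3193 = 1281 bp
  5707 − 4474 = 1233 bp
  10031 − 5707 = 4324 bp
Sorted largest to smallest: 4324, 3193, 1281, 1233 bp.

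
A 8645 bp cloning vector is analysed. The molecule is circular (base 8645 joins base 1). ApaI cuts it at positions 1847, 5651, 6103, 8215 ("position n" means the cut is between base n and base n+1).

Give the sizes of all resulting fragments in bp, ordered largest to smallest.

Circular molecule, 4 cuts → 4 fragments:
  5651 − 1847 = 3804 bp
  6103 − 5651 = 452 bp
  8215 − 6103 = 2112 bp
  wrap: 8645 − 8215 + 1847 = 2277 bp
Sorted largest to smallest: 3804, 2277, 2112, 452 bp.

3804, 2277, 2112, 452 bp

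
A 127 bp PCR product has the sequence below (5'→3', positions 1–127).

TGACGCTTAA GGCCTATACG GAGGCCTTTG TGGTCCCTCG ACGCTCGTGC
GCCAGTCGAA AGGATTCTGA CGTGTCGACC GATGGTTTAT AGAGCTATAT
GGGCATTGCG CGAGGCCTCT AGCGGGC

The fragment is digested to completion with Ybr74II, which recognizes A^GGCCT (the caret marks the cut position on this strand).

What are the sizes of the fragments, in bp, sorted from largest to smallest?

Ybr74II sites (AGGCCT) start at positions 10, 22, 113.
Ybr74II cuts after the first base of each site, so after positions 10, 22, 113.
Linear molecule, 3 cuts → 4 fragments:
  1–10 → 10 bp
  11–22 → 12 bp
  23–113 → 91 bp
  114–127 → 14 bp
Sorted largest to smallest: 91, 14, 12, 10 bp.

91, 14, 12, 10 bp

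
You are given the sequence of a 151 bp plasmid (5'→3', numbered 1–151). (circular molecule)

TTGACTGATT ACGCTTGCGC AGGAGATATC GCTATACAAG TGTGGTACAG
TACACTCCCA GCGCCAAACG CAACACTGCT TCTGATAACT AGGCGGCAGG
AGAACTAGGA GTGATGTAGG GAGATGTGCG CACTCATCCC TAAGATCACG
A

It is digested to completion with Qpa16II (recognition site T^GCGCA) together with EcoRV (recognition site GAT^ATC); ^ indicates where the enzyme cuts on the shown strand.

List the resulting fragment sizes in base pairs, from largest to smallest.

100, 40, 11 bp

Qpa16II sites (TGCGCA) start at positions 16, 127.
Qpa16II cuts after the first base of each site, so after positions 16, 127.
The EcoRV site (GATATC) starts at position 25.
EcoRV cuts after base 3 of each site, so after position 27.
Combined cut positions: 16, 27, 127.
Circular molecule, 3 cuts → 3 fragments:
  17–27 → 11 bp
  28–127 → 100 bp
  128–151 then 1–16 → 24 + 16 = 40 bp
Sorted largest to smallest: 100, 40, 11 bp.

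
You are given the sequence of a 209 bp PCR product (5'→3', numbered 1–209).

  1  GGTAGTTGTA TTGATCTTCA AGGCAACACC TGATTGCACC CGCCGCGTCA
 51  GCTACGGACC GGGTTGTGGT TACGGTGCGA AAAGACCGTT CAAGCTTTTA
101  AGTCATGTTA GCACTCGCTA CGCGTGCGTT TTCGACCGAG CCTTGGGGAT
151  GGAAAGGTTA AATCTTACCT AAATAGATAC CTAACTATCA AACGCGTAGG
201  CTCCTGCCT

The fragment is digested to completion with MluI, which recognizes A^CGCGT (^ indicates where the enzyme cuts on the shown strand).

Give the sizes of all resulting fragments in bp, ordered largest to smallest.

120, 72, 17 bp

MluI sites (ACGCGT) start at positions 120, 192.
MluI cuts after the first base of each site, so after positions 120, 192.
Linear molecule, 2 cuts → 3 fragments:
  1–120 → 120 bp
  121–192 → 72 bp
  193–209 → 17 bp
Sorted largest to smallest: 120, 72, 17 bp.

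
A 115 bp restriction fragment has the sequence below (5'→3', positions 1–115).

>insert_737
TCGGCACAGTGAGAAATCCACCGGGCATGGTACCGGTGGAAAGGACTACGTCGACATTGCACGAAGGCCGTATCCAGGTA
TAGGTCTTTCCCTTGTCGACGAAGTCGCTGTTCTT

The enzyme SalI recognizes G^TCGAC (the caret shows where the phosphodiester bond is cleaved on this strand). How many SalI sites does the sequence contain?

GTCGAC occurs starting at positions 50, 95.
SalI cuts at 2 sites.

2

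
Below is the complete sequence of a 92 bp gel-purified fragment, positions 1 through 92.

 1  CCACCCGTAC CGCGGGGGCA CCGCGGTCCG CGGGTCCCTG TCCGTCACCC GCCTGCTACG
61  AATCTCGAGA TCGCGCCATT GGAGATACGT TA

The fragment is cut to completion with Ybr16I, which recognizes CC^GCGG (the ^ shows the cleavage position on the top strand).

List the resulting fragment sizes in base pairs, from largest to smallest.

Ybr16I sites (CCGCGG) start at positions 10, 21, 28.
Ybr16I cuts after base 2 of each site, so after positions 11, 22, 29.
Linear molecule, 3 cuts → 4 fragments:
  1–11 → 11 bp
  12–22 → 11 bp
  23–29 → 7 bp
  30–92 → 63 bp
Sorted largest to smallest: 63, 11, 11, 7 bp.

63, 11, 11, 7 bp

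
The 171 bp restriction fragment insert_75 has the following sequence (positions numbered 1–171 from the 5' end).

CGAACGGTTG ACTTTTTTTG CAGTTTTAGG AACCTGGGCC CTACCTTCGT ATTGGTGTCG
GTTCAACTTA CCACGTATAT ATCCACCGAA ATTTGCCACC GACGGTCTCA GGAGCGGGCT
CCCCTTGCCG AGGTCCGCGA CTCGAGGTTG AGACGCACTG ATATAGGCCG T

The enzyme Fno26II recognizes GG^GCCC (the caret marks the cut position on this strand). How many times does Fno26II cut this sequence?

GGGCCC occurs starting at position 36.
Fno26II cuts at 1 site.

1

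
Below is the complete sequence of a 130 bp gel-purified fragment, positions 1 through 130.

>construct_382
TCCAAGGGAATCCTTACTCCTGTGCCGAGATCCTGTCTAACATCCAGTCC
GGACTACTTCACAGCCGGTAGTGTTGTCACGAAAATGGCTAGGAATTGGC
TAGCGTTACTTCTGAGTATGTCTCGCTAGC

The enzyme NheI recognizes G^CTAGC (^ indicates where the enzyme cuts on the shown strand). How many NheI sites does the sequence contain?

GCTAGC occurs starting at positions 99, 125.
NheI cuts at 2 sites.

2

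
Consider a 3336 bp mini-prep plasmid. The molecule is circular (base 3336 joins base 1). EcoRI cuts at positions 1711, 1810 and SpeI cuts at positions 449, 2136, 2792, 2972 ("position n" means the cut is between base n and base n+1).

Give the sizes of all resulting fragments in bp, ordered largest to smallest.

Combined cut positions (sorted): 449, 1711, 1810, 2136, 2792, 2972.
Circular molecule, 6 cuts → 6 fragments:
  1711 − 449 = 1262 bp
  1810 − 1711 = 99 bp
  2136 − 1810 = 326 bp
  2792 − 2136 = 656 bp
  2972 − 2792 = 180 bp
  wrap: 3336 − 2972 + 449 = 813 bp
Sorted largest to smallest: 1262, 813, 656, 326, 180, 99 bp.

1262, 813, 656, 326, 180, 99 bp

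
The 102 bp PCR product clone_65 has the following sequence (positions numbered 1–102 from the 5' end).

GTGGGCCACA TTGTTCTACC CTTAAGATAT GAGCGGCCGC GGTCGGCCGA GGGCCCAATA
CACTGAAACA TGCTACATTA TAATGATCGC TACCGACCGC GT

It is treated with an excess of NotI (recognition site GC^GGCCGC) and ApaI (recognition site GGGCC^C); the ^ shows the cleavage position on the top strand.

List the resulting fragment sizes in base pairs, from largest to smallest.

The NotI site (GCGGCCGC) starts at position 33.
NotI cuts after base 2 of each site, so after position 34.
The ApaI site (GGGCCC) starts at position 51.
ApaI cuts after base 5 of each site (before the last base), so after position 55.
Combined cut positions: 34, 55.
Linear molecule, 2 cuts → 3 fragments:
  1–34 → 34 bp
  35–55 → 21 bp
  56–102 → 47 bp
Sorted largest to smallest: 47, 34, 21 bp.

47, 34, 21 bp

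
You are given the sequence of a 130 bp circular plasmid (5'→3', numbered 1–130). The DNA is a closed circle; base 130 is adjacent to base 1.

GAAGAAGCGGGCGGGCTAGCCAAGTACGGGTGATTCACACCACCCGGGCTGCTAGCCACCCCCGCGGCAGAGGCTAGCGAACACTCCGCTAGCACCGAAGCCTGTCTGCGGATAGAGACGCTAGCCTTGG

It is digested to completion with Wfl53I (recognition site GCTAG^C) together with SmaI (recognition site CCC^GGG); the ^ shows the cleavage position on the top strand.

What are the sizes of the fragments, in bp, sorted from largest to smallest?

Wfl53I sites (GCTAGC) start at positions 15, 51, 73, 88, 120.
Wfl53I cuts after base 5 of each site (before the last base), so after positions 19, 55, 77, 92, 124.
The SmaI site (CCCGGG) starts at position 43.
SmaI cuts after base 3 of each site, so after position 45.
Combined cut positions: 19, 45, 55, 77, 92, 124.
Circular molecule, 6 cuts → 6 fragments:
  20–45 → 26 bp
  46–55 → 10 bp
  56–77 → 22 bp
  78–92 → 15 bp
  93–124 → 32 bp
  125–130 then 1–19 → 6 + 19 = 25 bp
Sorted largest to smallest: 32, 26, 25, 22, 15, 10 bp.

32, 26, 25, 22, 15, 10 bp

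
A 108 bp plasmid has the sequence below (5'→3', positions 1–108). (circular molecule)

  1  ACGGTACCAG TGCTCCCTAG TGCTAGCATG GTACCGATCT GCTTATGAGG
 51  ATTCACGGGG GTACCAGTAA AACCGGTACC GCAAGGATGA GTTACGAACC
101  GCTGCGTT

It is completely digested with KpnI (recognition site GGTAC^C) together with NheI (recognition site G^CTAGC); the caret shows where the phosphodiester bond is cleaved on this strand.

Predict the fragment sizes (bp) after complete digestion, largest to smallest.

KpnI sites (GGTACC) start at positions 3, 30, 60, 75.
KpnI cuts after base 5 of each site (before the last base), so after positions 7, 34, 64, 79.
The NheI site (GCTAGC) starts at position 22.
NheI cuts after the first base of each site, so after position 22.
Combined cut positions: 7, 22, 34, 64, 79.
Circular molecule, 5 cuts → 5 fragments:
  8–22 → 15 bp
  23–34 → 12 bp
  35–64 → 30 bp
  65–79 → 15 bp
  80–108 then 1–7 → 29 + 7 = 36 bp
Sorted largest to smallest: 36, 30, 15, 15, 12 bp.

36, 30, 15, 15, 12 bp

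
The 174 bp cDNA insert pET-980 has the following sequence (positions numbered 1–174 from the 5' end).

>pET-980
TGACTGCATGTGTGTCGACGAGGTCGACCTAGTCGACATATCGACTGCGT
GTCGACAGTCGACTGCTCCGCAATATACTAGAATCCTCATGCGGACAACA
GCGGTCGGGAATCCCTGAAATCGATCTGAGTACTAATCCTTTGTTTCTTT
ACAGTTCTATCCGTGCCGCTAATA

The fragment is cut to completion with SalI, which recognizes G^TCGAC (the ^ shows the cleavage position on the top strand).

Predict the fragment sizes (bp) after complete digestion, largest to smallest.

116, 19, 14, 9, 9, 7 bp

SalI sites (GTCGAC) start at positions 14, 23, 32, 51, 58.
SalI cuts after the first base of each site, so after positions 14, 23, 32, 51, 58.
Linear molecule, 5 cuts → 6 fragments:
  1–14 → 14 bp
  15–23 → 9 bp
  24–32 → 9 bp
  33–51 → 19 bp
  52–58 → 7 bp
  59–174 → 116 bp
Sorted largest to smallest: 116, 19, 14, 9, 9, 7 bp.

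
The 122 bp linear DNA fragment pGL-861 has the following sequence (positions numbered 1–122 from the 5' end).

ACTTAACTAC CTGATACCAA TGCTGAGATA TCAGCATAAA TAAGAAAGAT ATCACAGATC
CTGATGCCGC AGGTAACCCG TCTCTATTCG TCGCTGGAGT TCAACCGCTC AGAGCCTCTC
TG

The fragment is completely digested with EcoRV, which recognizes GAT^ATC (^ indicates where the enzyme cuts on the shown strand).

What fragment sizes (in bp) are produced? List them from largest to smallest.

EcoRV sites (GATATC) start at positions 27, 48.
EcoRV cuts after base 3 of each site, so after positions 29, 50.
Linear molecule, 2 cuts → 3 fragments:
  1–29 → 29 bp
  30–50 → 21 bp
  51–122 → 72 bp
Sorted largest to smallest: 72, 29, 21 bp.

72, 29, 21 bp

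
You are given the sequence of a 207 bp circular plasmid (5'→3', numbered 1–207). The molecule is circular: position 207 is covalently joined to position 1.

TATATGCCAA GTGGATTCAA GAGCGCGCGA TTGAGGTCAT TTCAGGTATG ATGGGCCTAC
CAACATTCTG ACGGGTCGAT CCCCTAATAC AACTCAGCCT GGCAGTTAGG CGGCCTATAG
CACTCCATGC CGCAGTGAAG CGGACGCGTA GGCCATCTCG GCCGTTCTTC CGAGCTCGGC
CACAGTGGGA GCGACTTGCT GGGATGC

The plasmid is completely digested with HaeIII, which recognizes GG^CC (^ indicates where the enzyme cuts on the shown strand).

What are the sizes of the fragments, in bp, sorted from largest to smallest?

83, 58, 39, 18, 9 bp

HaeIII sites (GGCC) start at positions 54, 112, 151, 160, 178.
HaeIII cuts after base 2 of each site, so after positions 55, 113, 152, 161, 179.
Circular molecule, 5 cuts → 5 fragments:
  56–113 → 58 bp
  114–152 → 39 bp
  153–161 → 9 bp
  162–179 → 18 bp
  180–207 then 1–55 → 28 + 55 = 83 bp
Sorted largest to smallest: 83, 58, 39, 18, 9 bp.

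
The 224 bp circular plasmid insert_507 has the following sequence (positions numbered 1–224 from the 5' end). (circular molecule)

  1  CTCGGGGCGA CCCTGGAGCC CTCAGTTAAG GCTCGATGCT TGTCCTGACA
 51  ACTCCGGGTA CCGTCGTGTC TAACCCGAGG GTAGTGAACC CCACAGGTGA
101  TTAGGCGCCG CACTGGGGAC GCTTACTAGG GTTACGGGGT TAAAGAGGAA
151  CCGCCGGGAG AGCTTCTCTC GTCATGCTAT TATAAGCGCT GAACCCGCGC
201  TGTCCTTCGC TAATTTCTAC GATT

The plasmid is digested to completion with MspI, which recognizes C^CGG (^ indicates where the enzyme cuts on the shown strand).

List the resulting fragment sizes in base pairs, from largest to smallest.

MspI sites (CCGG) start at positions 54, 154.
MspI cuts after the first base of each site, so after positions 54, 154.
Circular molecule, 2 cuts → 2 fragments:
  55–154 → 100 bp
  155–224 then 1–54 → 70 + 54 = 124 bp
Sorted largest to smallest: 124, 100 bp.

124, 100 bp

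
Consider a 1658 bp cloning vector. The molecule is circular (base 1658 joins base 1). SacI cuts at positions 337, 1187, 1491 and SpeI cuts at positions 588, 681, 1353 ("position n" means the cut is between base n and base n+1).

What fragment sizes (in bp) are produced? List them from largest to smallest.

506, 504, 251, 166, 138, 93 bp

Combined cut positions (sorted): 337, 588, 681, 1187, 1353, 1491.
Circular molecule, 6 cuts → 6 fragments:
  588 − 337 = 251 bp
  681 − 588 = 93 bp
  1187 − 681 = 506 bp
  1353 − 1187 = 166 bp
  1491 − 1353 = 138 bp
  wrap: 1658 − 1491 + 337 = 504 bp
Sorted largest to smallest: 506, 504, 251, 166, 138, 93 bp.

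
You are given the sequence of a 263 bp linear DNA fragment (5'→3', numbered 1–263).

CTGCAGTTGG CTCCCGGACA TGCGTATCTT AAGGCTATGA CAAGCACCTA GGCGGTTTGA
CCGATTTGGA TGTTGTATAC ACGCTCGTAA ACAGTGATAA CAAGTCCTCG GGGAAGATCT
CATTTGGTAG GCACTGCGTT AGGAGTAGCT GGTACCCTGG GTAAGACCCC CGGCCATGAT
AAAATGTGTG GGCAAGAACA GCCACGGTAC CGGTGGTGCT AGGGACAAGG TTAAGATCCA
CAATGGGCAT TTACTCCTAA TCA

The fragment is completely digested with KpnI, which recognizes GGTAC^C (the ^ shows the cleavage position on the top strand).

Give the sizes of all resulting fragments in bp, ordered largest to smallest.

155, 55, 53 bp

KpnI sites (GGTACC) start at positions 151, 206.
KpnI cuts after base 5 of each site (before the last base), so after positions 155, 210.
Linear molecule, 2 cuts → 3 fragments:
  1–155 → 155 bp
  156–210 → 55 bp
  211–263 → 53 bp
Sorted largest to smallest: 155, 55, 53 bp.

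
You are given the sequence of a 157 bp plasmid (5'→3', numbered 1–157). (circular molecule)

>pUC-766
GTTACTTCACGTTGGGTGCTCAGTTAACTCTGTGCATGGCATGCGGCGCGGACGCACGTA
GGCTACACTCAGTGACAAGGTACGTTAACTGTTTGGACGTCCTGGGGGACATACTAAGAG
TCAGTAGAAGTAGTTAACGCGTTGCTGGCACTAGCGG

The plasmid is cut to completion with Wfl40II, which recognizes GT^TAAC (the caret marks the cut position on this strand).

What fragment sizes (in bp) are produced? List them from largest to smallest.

Wfl40II sites (GTTAAC) start at positions 23, 84, 133.
Wfl40II cuts after base 2 of each site, so after positions 24, 85, 134.
Circular molecule, 3 cuts → 3 fragments:
  25–85 → 61 bp
  86–134 → 49 bp
  135–157 then 1–24 → 23 + 24 = 47 bp
Sorted largest to smallest: 61, 49, 47 bp.

61, 49, 47 bp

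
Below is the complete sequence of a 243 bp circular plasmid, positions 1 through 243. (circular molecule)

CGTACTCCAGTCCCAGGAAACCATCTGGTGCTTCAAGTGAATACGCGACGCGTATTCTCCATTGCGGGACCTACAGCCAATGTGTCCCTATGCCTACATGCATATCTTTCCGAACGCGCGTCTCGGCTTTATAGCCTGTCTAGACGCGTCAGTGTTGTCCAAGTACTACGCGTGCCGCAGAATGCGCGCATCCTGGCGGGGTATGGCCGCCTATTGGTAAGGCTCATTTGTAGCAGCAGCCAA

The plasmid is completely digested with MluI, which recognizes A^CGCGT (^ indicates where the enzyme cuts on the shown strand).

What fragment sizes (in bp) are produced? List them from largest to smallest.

123, 96, 24 bp

MluI sites (ACGCGT) start at positions 48, 144, 168.
MluI cuts after the first base of each site, so after positions 48, 144, 168.
Circular molecule, 3 cuts → 3 fragments:
  49–144 → 96 bp
  145–168 → 24 bp
  169–243 then 1–48 → 75 + 48 = 123 bp
Sorted largest to smallest: 123, 96, 24 bp.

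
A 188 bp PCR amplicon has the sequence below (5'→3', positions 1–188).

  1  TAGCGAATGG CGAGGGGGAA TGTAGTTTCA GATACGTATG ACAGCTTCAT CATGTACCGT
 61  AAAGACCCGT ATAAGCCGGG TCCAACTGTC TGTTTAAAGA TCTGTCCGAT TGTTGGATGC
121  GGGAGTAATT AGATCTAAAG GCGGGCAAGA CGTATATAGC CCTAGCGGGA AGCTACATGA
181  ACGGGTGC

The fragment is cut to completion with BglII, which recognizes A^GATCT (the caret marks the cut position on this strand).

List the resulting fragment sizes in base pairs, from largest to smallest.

98, 57, 33 bp

BglII sites (AGATCT) start at positions 98, 131.
BglII cuts after the first base of each site, so after positions 98, 131.
Linear molecule, 2 cuts → 3 fragments:
  1–98 → 98 bp
  99–131 → 33 bp
  132–188 → 57 bp
Sorted largest to smallest: 98, 57, 33 bp.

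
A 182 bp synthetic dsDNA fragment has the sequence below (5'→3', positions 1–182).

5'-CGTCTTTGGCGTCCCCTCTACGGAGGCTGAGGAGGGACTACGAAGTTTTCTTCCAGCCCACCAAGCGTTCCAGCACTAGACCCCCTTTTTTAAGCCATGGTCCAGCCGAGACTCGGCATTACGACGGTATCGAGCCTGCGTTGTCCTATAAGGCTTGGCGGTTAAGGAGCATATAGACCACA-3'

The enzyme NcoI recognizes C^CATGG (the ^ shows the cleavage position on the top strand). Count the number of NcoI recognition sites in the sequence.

1

CCATGG occurs starting at position 95.
NcoI cuts at 1 site.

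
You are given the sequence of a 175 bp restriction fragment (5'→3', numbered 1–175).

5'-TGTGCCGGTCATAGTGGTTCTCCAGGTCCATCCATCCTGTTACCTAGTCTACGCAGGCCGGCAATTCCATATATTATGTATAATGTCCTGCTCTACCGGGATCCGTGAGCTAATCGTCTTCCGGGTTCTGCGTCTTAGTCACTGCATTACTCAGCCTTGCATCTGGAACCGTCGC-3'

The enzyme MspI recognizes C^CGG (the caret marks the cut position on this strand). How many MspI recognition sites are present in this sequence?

4

CCGG occurs starting at positions 5, 58, 96, 121.
MspI cuts at 4 sites.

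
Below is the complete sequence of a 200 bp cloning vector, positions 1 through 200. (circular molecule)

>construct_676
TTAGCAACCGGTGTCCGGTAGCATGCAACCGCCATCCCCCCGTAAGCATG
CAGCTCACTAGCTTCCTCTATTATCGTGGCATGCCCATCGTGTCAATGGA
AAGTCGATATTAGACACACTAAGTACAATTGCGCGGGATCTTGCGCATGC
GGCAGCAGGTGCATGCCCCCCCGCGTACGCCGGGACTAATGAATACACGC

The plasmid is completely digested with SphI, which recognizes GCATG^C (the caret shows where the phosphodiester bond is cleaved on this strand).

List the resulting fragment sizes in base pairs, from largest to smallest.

66, 60, 33, 25, 16 bp

SphI sites (GCATGC) start at positions 21, 46, 79, 145, 161.
SphI cuts after base 5 of each site (before the last base), so after positions 25, 50, 83, 149, 165.
Circular molecule, 5 cuts → 5 fragments:
  26–50 → 25 bp
  51–83 → 33 bp
  84–149 → 66 bp
  150–165 → 16 bp
  166–200 then 1–25 → 35 + 25 = 60 bp
Sorted largest to smallest: 66, 60, 33, 25, 16 bp.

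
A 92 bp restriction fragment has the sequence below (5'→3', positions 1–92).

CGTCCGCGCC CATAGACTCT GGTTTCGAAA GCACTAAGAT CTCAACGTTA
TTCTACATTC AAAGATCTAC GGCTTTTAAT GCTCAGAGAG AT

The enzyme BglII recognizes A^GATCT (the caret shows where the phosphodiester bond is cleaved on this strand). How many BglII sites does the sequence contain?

2

AGATCT occurs starting at positions 37, 63.
BglII cuts at 2 sites.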